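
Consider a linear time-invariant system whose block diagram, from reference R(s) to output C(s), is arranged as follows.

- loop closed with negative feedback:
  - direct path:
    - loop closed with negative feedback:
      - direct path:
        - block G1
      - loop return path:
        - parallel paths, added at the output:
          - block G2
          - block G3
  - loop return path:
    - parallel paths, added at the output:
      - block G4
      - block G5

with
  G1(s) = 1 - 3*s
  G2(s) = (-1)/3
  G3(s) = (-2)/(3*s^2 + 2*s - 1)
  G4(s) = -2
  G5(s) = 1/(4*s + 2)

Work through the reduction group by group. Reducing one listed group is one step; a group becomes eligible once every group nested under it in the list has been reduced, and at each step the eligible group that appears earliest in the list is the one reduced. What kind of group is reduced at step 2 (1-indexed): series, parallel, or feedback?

[1] parallel reduction of G2, G3
[2] reduce the feedback loop with forward G1 and return (G2+G3)
[3] parallel reduction of G4, G5
[4] reduce the feedback loop with forward [G1/(1+G1*(G2+G3))] and return (G4+G5)
At step 2 the group reduced is feedback.

Therefore the answer is feedback.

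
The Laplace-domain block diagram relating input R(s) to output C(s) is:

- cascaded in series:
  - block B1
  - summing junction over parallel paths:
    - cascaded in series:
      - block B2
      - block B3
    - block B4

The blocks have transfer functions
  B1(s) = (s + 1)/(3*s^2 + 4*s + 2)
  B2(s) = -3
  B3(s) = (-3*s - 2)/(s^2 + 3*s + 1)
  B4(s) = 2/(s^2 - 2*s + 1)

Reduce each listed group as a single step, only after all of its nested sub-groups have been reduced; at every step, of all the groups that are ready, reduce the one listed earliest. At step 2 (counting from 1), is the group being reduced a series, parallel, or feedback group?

Step 1: series reduction of B2, B3
Step 2: reduce the parallel group (B2*B3), B4
Step 3: reduce the series chain B1, ((B2*B3)+B4)
So the answer for step 2 is parallel.

Therefore the answer is parallel.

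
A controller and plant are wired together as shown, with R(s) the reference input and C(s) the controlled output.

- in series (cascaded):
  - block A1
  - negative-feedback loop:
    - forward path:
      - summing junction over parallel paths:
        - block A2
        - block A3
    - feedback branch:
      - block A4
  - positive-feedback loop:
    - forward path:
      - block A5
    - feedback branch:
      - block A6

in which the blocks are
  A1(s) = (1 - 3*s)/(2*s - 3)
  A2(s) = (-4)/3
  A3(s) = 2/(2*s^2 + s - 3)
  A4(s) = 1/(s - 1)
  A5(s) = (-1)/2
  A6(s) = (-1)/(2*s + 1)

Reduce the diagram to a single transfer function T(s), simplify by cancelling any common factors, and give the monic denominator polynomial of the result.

Reducing step by step:

Step 1 - combine A2, A3 in parallel = (-8*s^2 - 4*s + 18)/(6*s^2 + 3*s - 9)
Step 2 - collapse the loop ((A2+A3) forward, A4 return) = (-8*s^3 + 4*s^2 + 22*s - 18)/(6*s^3 - 11*s^2 - 16*s + 27)
Step 3 - collapse the loop (A5 forward, A6 return) = (-2*s - 1)/(4*s + 1)
Step 4 - reduce the series chain A1, [(A2+A3)/(1+(A2+A3)*A4)], [A5/(1-A5*A6)] = (-48*s^5 + 16*s^4 + 144*s^3 - 90*s^2 - 40*s + 18)/(48*s^5 - 148*s^4 - 36*s^3 + 409*s^2 - 222*s - 81)
No further cancellation is possible in the step-4 result, so that is T(s). Its denominator becomes monic after dividing by the leading coefficient 48.

Answer: s^5 - 37*s^4/12 - 3*s^3/4 + 409*s^2/48 - 37*s/8 - 27/16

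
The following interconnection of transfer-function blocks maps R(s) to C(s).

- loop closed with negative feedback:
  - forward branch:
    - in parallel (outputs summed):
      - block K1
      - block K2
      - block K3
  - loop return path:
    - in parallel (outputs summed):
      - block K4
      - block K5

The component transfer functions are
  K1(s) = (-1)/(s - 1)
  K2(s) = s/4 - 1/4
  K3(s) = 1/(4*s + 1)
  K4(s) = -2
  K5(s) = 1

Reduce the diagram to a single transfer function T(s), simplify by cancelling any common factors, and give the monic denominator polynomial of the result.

First reduce the diagram to T(s).

Step 1 - reduce the parallel group K1, K2, K3: (4*s^3 - 7*s^2 - 10*s - 7)/(16*s^2 - 12*s - 4)
Step 2 - sum the parallel branches K4, K5: -1
Step 3 - close the feedback loop around (K1+K2+K3), (K4+K5): (-4*s^3 + 7*s^2 + 10*s + 7)/(4*s^3 - 23*s^2 + 2*s - 3)
No further cancellation is possible in the step-3 result, so that is T(s). Its denominator becomes monic after dividing by the leading coefficient 4.

Answer: s^3 - 23*s^2/4 + s/2 - 3/4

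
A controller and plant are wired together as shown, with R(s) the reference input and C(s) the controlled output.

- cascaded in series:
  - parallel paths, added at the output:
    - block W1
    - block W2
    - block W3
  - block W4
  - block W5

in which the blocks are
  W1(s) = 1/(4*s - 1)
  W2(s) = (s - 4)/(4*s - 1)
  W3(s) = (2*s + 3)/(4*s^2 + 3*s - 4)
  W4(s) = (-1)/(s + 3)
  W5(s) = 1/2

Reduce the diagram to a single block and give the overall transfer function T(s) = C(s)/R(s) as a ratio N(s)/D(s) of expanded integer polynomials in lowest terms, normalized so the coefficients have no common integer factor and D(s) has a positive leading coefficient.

Step 1. add W1, W2, W3 (parallel) = (4*s^3 - s^2 - 3*s + 9)/(16*s^3 + 8*s^2 - 19*s + 4)
Step 2. reduce the series chain (W1+W2+W3), W4, W5: this yields T(s), and no further normalization is needed

Answer: (-4*s^3 + s^2 + 3*s - 9)/(32*s^4 + 112*s^3 + 10*s^2 - 106*s + 24)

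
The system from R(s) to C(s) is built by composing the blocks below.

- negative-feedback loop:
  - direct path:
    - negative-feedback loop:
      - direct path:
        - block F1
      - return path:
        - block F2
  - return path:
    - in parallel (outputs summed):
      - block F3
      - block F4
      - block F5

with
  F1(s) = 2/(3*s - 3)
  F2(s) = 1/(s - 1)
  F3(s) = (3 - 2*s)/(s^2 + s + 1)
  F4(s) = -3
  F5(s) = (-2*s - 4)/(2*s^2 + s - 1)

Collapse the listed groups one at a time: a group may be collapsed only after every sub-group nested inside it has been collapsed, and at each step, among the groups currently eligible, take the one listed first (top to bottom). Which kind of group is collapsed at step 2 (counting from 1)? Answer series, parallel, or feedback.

Reducing step by step:

Step 1. reduce the feedback loop with forward F1 and return F2
Step 2. parallel reduction of F3, F4, F5
Step 3. apply the feedback formula to [F1/(1+F1*F2)], (F3+F4+F5)
At step 2 the group reduced is parallel.

Answer: parallel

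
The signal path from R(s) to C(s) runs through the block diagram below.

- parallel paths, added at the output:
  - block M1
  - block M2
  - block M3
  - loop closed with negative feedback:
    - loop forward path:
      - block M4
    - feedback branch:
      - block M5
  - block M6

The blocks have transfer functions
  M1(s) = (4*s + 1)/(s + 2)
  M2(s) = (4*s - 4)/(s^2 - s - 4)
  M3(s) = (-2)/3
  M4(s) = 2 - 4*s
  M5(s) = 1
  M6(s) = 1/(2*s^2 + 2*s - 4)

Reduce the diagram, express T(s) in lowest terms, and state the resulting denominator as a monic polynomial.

First reduce the diagram to T(s).

1. close the feedback loop around M4, M5 -> (4*s - 2)/(4*s - 3)
2. parallel reduction of M1, M2, M3, [M4/(1+M4*M5)], M6 -> (104*s^5 - 144*s^4 - 326*s^3 + 239*s^2 + 295*s - 180)/(24*s^5 - 18*s^4 - 168*s^3 + 78*s^2 + 228*s - 144)
No further cancellation is possible in the step-2 result, so that is T(s). Its denominator becomes monic after dividing by the leading coefficient 24.

Answer: s^5 - 3*s^4/4 - 7*s^3 + 13*s^2/4 + 19*s/2 - 6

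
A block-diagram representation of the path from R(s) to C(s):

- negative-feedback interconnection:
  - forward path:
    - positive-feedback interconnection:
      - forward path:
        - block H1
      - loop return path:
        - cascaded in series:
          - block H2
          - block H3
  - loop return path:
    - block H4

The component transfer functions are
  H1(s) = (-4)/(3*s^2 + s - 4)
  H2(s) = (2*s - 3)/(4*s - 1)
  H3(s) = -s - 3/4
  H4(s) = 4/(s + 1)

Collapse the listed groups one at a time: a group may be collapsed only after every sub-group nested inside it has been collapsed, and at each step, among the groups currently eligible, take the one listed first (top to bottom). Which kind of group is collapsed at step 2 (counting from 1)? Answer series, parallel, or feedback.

Reducing step by step:

[1] reduce the series chain H2, H3
[2] collapse the loop (H1 forward, (H2*H3) return)
[3] apply the feedback formula to [H1/(1-H1*(H2*H3))], H4
So the answer for step 2 is feedback.

Answer: feedback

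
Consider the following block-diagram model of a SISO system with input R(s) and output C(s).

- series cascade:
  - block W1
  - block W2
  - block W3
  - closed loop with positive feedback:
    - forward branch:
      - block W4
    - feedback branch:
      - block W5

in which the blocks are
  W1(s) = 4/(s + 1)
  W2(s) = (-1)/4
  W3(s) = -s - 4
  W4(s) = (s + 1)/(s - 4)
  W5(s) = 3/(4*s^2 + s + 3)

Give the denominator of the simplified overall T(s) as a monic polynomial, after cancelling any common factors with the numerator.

[1] feedback reduction of W4, W5; result (4*s^3 + 5*s^2 + 4*s + 3)/(4*s^3 - 15*s^2 - 4*s - 15)
[2] multiply W1, W2, W3, [W4/(1-W4*W5)] (series); result (4*s^3 + 17*s^2 + 7*s + 12)/(4*s^3 - 15*s^2 - 4*s - 15)
That last expression is T(s), already simplified. Scaling its denominator by 1/4 (the reciprocal of the leading coefficient) yields the monic denominator.

Hence the answer: s^3 - 15*s^2/4 - s - 15/4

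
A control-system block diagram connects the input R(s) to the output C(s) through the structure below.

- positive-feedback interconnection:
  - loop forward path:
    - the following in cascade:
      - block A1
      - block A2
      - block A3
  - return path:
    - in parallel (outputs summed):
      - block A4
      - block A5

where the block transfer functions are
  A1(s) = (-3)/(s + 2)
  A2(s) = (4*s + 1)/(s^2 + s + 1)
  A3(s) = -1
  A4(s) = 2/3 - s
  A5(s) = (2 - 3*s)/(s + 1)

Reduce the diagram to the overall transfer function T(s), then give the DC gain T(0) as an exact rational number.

Reducing step by step:

(1) reduce the series chain A1, A2, A3; result (12*s + 3)/(s^3 + 3*s^2 + 3*s + 2)
(2) reduce the parallel group A4, A5; result (-3*s^2 - 10*s + 8)/(3*s + 3)
(3) apply the feedback formula to (A1*A2*A3), (A4+A5); result (12*s^2 + 15*s + 3)/(s^4 + 16*s^3 + 49*s^2 - 17*s - 6)
That last expression is T(s); at s = 0 only the constant terms survive, so T(0) = 3/(-6) = -1/2.

Answer: -1/2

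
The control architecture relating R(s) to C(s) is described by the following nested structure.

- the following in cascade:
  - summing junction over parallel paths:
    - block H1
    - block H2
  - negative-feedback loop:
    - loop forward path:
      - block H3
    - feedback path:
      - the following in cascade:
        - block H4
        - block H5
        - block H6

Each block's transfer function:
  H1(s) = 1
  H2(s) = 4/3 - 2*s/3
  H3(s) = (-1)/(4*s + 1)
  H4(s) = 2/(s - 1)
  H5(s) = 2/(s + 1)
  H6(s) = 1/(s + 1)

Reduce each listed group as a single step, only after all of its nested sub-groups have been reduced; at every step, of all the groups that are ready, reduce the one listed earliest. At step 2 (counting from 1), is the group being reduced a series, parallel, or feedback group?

Step 1 - reduce the parallel group H1, H2
Step 2 - multiply H4, H5, H6 (series)
Step 3 - reduce the feedback loop with forward H3 and return (H4*H5*H6)
Step 4 - reduce the series chain (H1+H2), [H3/(1+H3*(H4*H5*H6))]
So the answer for step 2 is series.

Final answer: series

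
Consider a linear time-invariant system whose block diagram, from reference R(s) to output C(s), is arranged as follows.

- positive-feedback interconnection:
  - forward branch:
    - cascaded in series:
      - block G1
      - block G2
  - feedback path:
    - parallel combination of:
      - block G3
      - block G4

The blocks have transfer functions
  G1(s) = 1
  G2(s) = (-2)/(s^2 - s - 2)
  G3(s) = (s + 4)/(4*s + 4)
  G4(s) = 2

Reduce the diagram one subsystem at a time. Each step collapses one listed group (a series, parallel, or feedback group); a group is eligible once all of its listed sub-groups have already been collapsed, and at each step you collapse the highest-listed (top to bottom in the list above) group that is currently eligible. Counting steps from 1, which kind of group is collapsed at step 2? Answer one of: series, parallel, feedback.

(1) cascade G1, G2
(2) parallel reduction of G3, G4
(3) close the feedback loop around (G1*G2), (G3+G4)
So the answer for step 2 is parallel.

Hence the answer: parallel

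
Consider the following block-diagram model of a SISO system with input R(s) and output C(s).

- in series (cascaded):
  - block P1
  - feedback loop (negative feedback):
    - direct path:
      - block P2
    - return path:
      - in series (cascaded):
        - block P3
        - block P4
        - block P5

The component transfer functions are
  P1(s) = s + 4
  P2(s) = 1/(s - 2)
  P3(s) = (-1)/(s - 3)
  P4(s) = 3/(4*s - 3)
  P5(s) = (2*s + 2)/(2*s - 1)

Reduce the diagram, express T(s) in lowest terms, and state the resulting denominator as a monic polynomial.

Answer: s^4 - 25*s^3/4 + 101*s^2/8 - 81*s/8 + 3/2

Working:
Step 1: cascade P3, P4, P5 -> (-6*s - 6)/(8*s^3 - 34*s^2 + 33*s - 9)
Step 2: feedback reduction of P2, (P3*P4*P5) -> (8*s^3 - 34*s^2 + 33*s - 9)/(8*s^4 - 50*s^3 + 101*s^2 - 81*s + 12)
Step 3: combine P1, [P2/(1+P2*(P3*P4*P5))] in series -> (8*s^4 - 2*s^3 - 103*s^2 + 123*s - 36)/(8*s^4 - 50*s^3 + 101*s^2 - 81*s + 12)
No further cancellation is possible in the step-3 result, so that is T(s). Its denominator becomes monic after dividing by the leading coefficient 8.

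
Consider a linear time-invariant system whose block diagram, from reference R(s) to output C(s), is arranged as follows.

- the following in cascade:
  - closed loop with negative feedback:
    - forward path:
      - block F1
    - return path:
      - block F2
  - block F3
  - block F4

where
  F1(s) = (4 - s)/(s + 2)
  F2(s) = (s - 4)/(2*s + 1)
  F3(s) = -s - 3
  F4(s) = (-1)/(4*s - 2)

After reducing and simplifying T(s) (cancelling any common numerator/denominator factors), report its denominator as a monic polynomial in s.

Reducing step by step:

(1) apply the feedback formula to F1, F2 -> (-2*s^2 + 7*s + 4)/(s^2 + 13*s - 14)
(2) reduce the series chain [F1/(1+F1*F2)], F3, F4 -> (-2*s^3 + s^2 + 25*s + 12)/(4*s^3 + 50*s^2 - 82*s + 28)
Step 2 gives the fully reduced T(s), with no common factor left to cancel. The denominator's leading coefficient is 4, so divide each of its coefficients by 4 to get the monic form.

Answer: s^3 + 25*s^2/2 - 41*s/2 + 7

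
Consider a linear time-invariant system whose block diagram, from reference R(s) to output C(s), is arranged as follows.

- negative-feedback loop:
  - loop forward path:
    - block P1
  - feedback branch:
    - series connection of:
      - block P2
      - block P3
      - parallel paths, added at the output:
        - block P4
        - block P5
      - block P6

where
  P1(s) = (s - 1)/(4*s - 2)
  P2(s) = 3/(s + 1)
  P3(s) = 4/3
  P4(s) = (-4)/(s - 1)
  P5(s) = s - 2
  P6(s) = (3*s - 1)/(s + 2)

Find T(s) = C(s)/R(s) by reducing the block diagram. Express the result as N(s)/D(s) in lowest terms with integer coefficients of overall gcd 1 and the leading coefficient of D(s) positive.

(1) add P4, P5 (parallel); result (s^2 - 3*s - 2)/(s - 1)
(2) cascade P2, P3, (P4+P5), P6; result (12*s^3 - 40*s^2 - 12*s + 8)/(s^3 + 2*s^2 - s - 2)
(3) close the feedback loop around P1, (P2*P3*(P4+P5)*P6): this yields T(s), and no further normalization is needed

Answer: (s^3 + 2*s^2 - s - 2)/(16*s^3 - 30*s^2 - 10*s + 4)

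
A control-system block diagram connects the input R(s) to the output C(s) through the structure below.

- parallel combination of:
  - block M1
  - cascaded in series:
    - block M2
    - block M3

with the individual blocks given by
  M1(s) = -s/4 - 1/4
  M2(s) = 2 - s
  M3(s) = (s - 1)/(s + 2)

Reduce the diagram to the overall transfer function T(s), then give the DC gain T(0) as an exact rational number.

1. multiply M2, M3 (series), giving (-s^2 + 3*s - 2)/(s + 2)
2. sum the parallel branches M1, (M2*M3), giving (-5*s^2 + 9*s - 10)/(4*s + 8)
DC gain: substitute s = 0 into T(s) from step 2: T(0) = -10/8 = -5/4.

Therefore the answer is -5/4.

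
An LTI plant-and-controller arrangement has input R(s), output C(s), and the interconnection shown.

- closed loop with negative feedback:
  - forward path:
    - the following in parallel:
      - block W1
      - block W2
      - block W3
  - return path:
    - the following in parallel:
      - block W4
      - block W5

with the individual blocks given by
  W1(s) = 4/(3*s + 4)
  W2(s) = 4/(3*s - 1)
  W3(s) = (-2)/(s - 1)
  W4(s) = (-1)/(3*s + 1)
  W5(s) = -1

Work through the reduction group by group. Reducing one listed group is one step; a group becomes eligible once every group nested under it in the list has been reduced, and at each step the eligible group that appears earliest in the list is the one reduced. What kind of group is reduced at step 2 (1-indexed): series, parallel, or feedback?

(1) add W1, W2, W3 (parallel)
(2) sum the parallel branches W4, W5
(3) close the feedback loop around (W1+W2+W3), (W4+W5)
Step 2 collapses a parallel group.

Hence the answer: parallel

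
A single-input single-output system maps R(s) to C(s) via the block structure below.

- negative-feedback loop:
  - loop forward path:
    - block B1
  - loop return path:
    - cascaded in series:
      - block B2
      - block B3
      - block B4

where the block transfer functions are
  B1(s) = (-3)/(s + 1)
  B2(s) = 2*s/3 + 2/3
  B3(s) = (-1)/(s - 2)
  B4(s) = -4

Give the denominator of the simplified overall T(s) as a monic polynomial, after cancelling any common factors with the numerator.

(1) combine B2, B3, B4 in series, giving (8*s + 8)/(3*s - 6)
(2) reduce the feedback loop with forward B1 and return (B2*B3*B4), giving (6 - 3*s)/(s^2 - 9*s - 10)
No further cancellation is possible in the step-2 result, so that is T(s). Its denominator is already monic.

Hence the answer: s^2 - 9*s - 10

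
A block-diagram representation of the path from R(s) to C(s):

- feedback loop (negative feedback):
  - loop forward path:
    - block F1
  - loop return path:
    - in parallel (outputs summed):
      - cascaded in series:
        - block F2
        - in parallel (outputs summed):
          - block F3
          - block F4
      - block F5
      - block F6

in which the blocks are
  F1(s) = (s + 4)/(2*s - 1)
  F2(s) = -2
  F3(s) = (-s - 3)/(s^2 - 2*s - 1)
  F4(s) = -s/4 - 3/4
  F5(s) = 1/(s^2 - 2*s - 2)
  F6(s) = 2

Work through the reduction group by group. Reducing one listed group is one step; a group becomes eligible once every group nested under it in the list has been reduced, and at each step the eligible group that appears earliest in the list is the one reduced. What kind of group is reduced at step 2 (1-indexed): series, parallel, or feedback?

The answer is series.

Reasoning:
Step 1: parallel reduction of F3, F4
Step 2: series reduction of F2, (F3+F4)
Step 3: add (F2*(F3+F4)), F5, F6 (parallel)
Step 4: close the feedback loop around F1, ((F2*(F3+F4))+F5+F6)
Step 2: series.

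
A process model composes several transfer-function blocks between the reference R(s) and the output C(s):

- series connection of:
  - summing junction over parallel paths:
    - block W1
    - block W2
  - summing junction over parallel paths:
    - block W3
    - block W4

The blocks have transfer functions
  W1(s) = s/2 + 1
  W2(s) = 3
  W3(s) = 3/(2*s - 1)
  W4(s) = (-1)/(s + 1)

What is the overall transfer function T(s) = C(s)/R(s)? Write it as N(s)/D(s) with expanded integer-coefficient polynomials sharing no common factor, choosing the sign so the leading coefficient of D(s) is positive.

First reduce the diagram to T(s).

Step 1: combine W1, W2 in parallel -> s/2 + 4
Step 2: add W3, W4 (parallel) -> (s + 4)/(2*s^2 + s - 1)
Step 3: reduce the series chain (W1+W2), (W3+W4): this yields T(s), and no further normalization is needed

Answer: (s^2 + 12*s + 32)/(4*s^2 + 2*s - 2)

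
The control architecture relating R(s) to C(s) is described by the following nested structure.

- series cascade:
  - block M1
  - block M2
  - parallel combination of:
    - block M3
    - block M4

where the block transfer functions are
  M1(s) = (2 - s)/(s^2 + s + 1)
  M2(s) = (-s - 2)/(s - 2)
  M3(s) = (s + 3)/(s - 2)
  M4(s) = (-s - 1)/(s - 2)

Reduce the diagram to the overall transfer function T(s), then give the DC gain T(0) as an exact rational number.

Step 1. add M3, M4 (parallel): 2/(s - 2)
Step 2. cascade M1, M2, (M3+M4): (2*s + 4)/(s^3 - s^2 - s - 2)
DC gain: substitute s = 0 into T(s) from step 2: T(0) = 4/(-2) = -2.

Therefore the answer is -2.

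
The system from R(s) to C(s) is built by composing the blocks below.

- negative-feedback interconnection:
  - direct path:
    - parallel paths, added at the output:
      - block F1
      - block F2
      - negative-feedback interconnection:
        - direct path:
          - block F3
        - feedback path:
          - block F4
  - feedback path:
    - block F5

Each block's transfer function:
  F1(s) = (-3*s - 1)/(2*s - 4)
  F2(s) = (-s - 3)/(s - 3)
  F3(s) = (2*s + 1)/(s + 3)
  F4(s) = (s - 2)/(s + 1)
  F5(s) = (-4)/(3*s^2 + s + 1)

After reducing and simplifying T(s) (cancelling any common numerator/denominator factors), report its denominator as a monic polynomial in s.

First reduce the diagram to T(s).

(1) apply the feedback formula to F3, F4 -> (2*s^2 + 3*s + 1)/(3*s^2 + s + 1)
(2) reduce the parallel group F1, F2, [F3/(1+F3*F4)] -> (-11*s^4 - s^3 + 42*s^2 + 47*s + 27)/(6*s^4 - 28*s^3 + 28*s^2 + 2*s + 12)
(3) reduce the feedback loop with forward (F1+F2+[F3/(1+F3*F4)]) and return F5 -> (-33*s^6 - 14*s^5 + 114*s^4 + 182*s^3 + 170*s^2 + 74*s + 27)/(18*s^6 - 78*s^5 + 106*s^4 + 10*s^3 - 102*s^2 - 174*s - 96)
No further cancellation is possible in the step-3 result, so that is T(s). Its denominator becomes monic after dividing by the leading coefficient 18.

Answer: s^6 - 13*s^5/3 + 53*s^4/9 + 5*s^3/9 - 17*s^2/3 - 29*s/3 - 16/3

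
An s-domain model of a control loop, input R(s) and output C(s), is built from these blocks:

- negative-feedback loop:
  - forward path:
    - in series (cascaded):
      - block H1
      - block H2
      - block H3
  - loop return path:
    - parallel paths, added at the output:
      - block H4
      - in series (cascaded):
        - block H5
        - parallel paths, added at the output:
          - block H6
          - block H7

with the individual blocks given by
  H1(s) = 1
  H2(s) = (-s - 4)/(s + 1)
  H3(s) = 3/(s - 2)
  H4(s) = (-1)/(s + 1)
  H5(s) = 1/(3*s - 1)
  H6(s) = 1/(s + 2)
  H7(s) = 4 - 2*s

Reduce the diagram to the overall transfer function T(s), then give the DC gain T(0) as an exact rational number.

First reduce the diagram to T(s).

[1] cascade H1, H2, H3: (-3*s - 12)/(s^2 - s - 2)
[2] parallel reduction of H6, H7: (9 - 2*s^2)/(s + 2)
[3] series reduction of H5, (H6+H7): (9 - 2*s^2)/(3*s^2 + 5*s - 2)
[4] reduce the parallel group H4, (H5*(H6+H7)): (-2*s^3 - 5*s^2 + 4*s + 11)/(3*s^3 + 8*s^2 + 3*s - 2)
[5] close the feedback loop around (H1*H2*H3), (H4+(H5*(H6+H7))): (-9*s^4 - 60*s^3 - 105*s^2 - 30*s + 24)/(3*s^5 + 11*s^4 + 28*s^3 + 27*s^2 - 85*s - 128)
Evaluating the step-5 result (the overall T(s)) at s = 0 gives T(0) = 24/(-128) = -3/16.

Answer: -3/16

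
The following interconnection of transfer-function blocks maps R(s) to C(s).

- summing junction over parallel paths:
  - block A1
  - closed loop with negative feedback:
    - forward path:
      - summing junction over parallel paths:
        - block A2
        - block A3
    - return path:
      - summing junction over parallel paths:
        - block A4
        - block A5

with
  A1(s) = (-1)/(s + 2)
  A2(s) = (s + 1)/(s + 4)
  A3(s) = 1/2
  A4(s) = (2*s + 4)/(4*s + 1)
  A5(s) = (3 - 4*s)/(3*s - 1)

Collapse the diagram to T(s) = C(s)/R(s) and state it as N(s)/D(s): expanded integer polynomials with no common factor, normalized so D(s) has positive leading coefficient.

1. sum the parallel branches A2, A3, giving (3*s + 6)/(2*s + 8)
2. add A4, A5 (parallel), giving (-10*s^2 + 18*s - 1)/(12*s^2 - s - 1)
3. close the feedback loop around (A2+A3), (A4+A5), giving (-36*s^3 - 69*s^2 + 9*s + 6)/(6*s^3 - 88*s^2 - 95*s + 14)
4. reduce the parallel group A1, [(A2+A3)/(1+(A2+A3)*(A4+A5))], giving the overall T(s)

Final answer: (-36*s^4 - 147*s^3 - 41*s^2 + 119*s - 2)/(6*s^4 - 76*s^3 - 271*s^2 - 176*s + 28)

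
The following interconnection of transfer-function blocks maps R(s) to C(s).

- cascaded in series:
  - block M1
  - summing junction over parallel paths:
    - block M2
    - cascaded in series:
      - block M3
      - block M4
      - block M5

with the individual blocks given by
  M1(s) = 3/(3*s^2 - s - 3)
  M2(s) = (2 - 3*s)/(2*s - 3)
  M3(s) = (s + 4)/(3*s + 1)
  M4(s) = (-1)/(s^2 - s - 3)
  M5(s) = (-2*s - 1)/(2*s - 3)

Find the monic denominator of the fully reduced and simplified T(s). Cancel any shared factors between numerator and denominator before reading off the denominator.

1. combine M3, M4, M5 in series gives (2*s^2 + 9*s + 4)/(6*s^4 - 13*s^3 - 14*s^2 + 24*s + 9)
2. parallel reduction of M2, (M3*M4*M5) gives (-9*s^4 + 12*s^3 + 28*s^2 - 2*s - 2)/(6*s^4 - 13*s^3 - 14*s^2 + 24*s + 9)
3. combine M1, (M2+(M3*M4*M5)) in series gives (-27*s^4 + 36*s^3 + 84*s^2 - 6*s - 6)/(18*s^6 - 45*s^5 - 47*s^4 + 125*s^3 + 45*s^2 - 81*s - 27)
That last expression is T(s), already simplified. Scaling its denominator by 1/18 (the reciprocal of the leading coefficient) yields the monic denominator.

Therefore the answer is s^6 - 5*s^5/2 - 47*s^4/18 + 125*s^3/18 + 5*s^2/2 - 9*s/2 - 3/2.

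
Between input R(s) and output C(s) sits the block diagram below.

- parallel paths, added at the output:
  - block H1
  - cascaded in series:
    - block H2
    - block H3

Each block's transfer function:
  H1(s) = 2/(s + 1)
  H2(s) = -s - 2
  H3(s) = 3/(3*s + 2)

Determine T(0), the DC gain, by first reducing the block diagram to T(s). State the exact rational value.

(1) reduce the series chain H2, H3: (-3*s - 6)/(3*s + 2)
(2) add H1, (H2*H3) (parallel): (-3*s^2 - 3*s - 2)/(3*s^2 + 5*s + 2)
Step 2 gives the overall T(s). Then T(0) = -2/2 = -1.

Hence the answer: -1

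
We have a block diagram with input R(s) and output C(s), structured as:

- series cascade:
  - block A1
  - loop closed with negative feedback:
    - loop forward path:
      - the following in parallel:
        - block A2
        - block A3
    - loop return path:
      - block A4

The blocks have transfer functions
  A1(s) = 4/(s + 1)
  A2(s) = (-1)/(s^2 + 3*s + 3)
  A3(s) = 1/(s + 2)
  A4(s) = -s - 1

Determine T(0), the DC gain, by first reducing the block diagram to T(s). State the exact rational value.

Step 1 - parallel reduction of A2, A3, giving (s^2 + 2*s + 1)/(s^3 + 5*s^2 + 9*s + 6)
Step 2 - close the feedback loop around (A2+A3), A4, giving (s^2 + 2*s + 1)/(2*s^2 + 6*s + 5)
Step 3 - series reduction of A1, [(A2+A3)/(1+(A2+A3)*A4)], giving (4*s + 4)/(2*s^2 + 6*s + 5)
Evaluating the step-3 result (the overall T(s)) at s = 0 gives T(0) = 4/5.

Therefore the answer is 4/5.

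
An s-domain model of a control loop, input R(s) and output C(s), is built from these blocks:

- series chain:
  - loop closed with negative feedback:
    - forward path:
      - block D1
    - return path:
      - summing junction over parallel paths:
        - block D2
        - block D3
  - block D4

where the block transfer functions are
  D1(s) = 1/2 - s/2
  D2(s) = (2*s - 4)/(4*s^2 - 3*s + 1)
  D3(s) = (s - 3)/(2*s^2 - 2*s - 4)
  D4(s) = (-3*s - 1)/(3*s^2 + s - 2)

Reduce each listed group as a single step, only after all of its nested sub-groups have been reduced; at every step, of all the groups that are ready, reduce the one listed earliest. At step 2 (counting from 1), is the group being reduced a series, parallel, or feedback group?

Answer: feedback

Working:
Step 1: combine D2, D3 in parallel
Step 2: collapse the loop (D1 forward, (D2+D3) return)
Step 3: cascade [D1/(1+D1*(D2+D3))], D4
Step 2 collapses a feedback group.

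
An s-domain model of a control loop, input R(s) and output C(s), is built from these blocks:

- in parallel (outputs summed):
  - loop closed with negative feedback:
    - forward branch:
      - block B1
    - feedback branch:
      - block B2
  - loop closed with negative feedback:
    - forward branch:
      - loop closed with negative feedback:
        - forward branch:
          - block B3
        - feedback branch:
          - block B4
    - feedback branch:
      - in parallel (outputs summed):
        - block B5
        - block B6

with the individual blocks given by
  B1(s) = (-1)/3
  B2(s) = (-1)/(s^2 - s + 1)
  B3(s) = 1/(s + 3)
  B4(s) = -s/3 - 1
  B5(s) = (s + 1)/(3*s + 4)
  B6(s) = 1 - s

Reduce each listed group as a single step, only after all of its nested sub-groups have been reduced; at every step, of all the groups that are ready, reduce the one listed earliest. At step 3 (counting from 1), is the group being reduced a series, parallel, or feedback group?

Step 1. feedback reduction of B1, B2
Step 2. reduce the feedback loop with forward B3 and return B4
Step 3. combine B5, B6 in parallel
Step 4. close the feedback loop around [B3/(1+B3*B4)], (B5+B6)
Step 5. reduce the parallel group [B1/(1+B1*B2)], [[B3/(1+B3*B4)]/(1+[B3/(1+B3*B4)]*(B5+B6))]
Step 3 collapses a parallel group.

Therefore the answer is parallel.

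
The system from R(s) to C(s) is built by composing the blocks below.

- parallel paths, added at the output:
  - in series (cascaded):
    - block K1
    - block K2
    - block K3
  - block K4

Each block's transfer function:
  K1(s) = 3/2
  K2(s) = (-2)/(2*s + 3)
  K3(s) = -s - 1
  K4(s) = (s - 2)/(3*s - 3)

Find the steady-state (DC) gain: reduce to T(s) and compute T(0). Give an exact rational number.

Step 1: combine K1, K2, K3 in series; result (3*s + 3)/(2*s + 3)
Step 2: combine (K1*K2*K3), K4 in parallel; result (11*s^2 - s - 15)/(6*s^2 + 3*s - 9)
That last expression is T(s); at s = 0 only the constant terms survive, so T(0) = -15/(-9) = 5/3.

Answer: 5/3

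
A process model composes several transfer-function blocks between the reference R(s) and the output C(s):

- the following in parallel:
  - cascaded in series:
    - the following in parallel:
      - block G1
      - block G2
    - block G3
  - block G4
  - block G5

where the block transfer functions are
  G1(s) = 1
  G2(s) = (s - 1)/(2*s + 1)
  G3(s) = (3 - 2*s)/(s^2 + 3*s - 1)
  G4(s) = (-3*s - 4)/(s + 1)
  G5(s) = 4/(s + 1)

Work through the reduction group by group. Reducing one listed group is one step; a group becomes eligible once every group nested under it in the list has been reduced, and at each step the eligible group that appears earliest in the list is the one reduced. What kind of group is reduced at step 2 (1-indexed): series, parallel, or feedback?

[1] reduce the parallel group G1, G2
[2] combine (G1+G2), G3 in series
[3] sum the parallel branches ((G1+G2)*G3), G4, G5
So the answer for step 2 is series.

Final answer: series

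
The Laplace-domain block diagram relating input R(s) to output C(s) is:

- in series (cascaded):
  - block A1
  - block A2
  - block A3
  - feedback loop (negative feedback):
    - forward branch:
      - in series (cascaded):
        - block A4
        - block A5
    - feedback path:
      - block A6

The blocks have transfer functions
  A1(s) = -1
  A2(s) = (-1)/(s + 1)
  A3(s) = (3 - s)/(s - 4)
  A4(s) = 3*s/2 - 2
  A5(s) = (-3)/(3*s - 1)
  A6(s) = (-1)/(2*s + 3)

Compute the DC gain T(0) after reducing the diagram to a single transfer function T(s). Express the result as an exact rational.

(1) series reduction of A4, A5 = (12 - 9*s)/(6*s - 2)
(2) apply the feedback formula to (A4*A5), A6 = (-18*s^2 - 3*s + 36)/(12*s^2 + 23*s - 18)
(3) cascade A1, A2, A3, [(A4*A5)/(1+(A4*A5)*A6)] = (18*s^3 - 51*s^2 - 45*s + 108)/(12*s^4 - 13*s^3 - 135*s^2 - 38*s + 72)
The step-3 result is T(s). Setting s = 0: T(0) = 108/72 = 3/2.

Answer: 3/2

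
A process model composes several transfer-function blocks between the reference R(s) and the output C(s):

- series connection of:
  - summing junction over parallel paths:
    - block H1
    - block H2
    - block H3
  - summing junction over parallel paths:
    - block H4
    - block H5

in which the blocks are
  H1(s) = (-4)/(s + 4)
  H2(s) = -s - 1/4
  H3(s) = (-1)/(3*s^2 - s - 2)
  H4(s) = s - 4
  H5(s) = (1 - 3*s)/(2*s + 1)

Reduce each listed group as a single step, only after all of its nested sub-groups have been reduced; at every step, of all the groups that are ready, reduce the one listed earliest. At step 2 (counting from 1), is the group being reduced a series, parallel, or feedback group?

Step 1 - sum the parallel branches H1, H2, H3
Step 2 - combine H4, H5 in parallel
Step 3 - series reduction of (H1+H2+H3), (H4+H5)
Step 2 collapses a parallel group.

Final answer: parallel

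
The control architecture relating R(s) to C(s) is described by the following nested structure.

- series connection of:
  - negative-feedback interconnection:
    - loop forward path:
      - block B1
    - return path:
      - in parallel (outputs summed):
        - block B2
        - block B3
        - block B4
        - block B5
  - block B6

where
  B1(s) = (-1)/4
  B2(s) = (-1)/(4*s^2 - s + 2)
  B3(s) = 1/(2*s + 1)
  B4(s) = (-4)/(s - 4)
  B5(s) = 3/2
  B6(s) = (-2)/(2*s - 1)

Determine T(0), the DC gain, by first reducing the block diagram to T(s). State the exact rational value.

[1] parallel reduction of B2, B3, B4, B5 -> (24*s^4 - 146*s^3 - 69*s^2 - 28*s - 48)/(16*s^4 - 60*s^3 - 10*s^2 - 20*s - 16)
[2] apply the feedback formula to B1, (B2+B3+B4+B5) -> (-16*s^4 + 60*s^3 + 10*s^2 + 20*s + 16)/(40*s^4 - 94*s^3 + 29*s^2 - 52*s - 16)
[3] series reduction of [B1/(1+B1*(B2+B3+B4+B5))], B6 -> (32*s^4 - 120*s^3 - 20*s^2 - 40*s - 32)/(80*s^5 - 228*s^4 + 152*s^3 - 133*s^2 + 20*s + 16)
The step-3 result is T(s). Setting s = 0: T(0) = -32/16 = -2.

Final answer: -2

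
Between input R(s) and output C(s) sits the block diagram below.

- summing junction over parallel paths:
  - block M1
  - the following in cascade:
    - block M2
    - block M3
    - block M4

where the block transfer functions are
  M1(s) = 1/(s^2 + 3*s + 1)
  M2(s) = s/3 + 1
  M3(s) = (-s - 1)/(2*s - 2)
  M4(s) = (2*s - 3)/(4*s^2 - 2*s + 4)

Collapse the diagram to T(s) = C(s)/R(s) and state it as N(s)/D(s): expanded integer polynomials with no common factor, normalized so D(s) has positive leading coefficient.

[1] combine M2, M3, M4 in series; result (-2*s^3 - 5*s^2 + 6*s + 9)/(24*s^3 - 36*s^2 + 36*s - 24)
[2] parallel reduction of M1, (M2*M3*M4): this yields T(s), and no further normalization is needed

Answer: (-2*s^5 - 11*s^4 + 13*s^3 - 14*s^2 + 69*s - 15)/(24*s^5 + 36*s^4 - 48*s^3 + 48*s^2 - 36*s - 24)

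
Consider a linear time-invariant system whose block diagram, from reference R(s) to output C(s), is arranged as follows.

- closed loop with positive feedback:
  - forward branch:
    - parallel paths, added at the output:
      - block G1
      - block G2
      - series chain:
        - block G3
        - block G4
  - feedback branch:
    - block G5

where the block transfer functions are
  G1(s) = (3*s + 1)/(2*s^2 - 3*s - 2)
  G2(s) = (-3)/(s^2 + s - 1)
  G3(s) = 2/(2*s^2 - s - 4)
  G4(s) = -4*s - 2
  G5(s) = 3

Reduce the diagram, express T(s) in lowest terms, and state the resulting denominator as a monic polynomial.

Step 1 - cascade G3, G4 gives (-8*s - 4)/(2*s^2 - s - 4)
Step 2 - add G1, G2, (G3*G4) (parallel) gives (-10*s^5 - 7*s^4 + 64*s^3 + 31*s^2 - 53*s - 28)/(4*s^6 - 4*s^5 - 21*s^4 + 13*s^3 + 31*s^2 - 6*s - 8)
Step 3 - reduce the feedback loop with forward (G1+G2+(G3*G4)) and return G5 gives (-10*s^5 - 7*s^4 + 64*s^3 + 31*s^2 - 53*s - 28)/(4*s^6 + 26*s^5 - 179*s^3 - 62*s^2 + 153*s + 76)
The result of step 3 is T(s) in lowest terms. Its denominator has leading coefficient 4; dividing the denominator through by 4 makes it monic.

Hence the answer: s^6 + 13*s^5/2 - 179*s^3/4 - 31*s^2/2 + 153*s/4 + 19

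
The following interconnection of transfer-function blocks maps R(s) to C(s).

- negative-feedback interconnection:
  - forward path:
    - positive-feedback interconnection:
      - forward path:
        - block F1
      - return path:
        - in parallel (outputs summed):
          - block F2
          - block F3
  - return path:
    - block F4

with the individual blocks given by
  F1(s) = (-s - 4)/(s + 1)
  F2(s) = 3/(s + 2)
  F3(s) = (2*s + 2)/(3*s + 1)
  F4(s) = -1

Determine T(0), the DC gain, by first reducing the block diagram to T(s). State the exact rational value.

Step 1. parallel reduction of F2, F3, giving (2*s^2 + 15*s + 7)/(3*s^2 + 7*s + 2)
Step 2. feedback reduction of F1, (F2+F3), giving (-3*s^3 - 19*s^2 - 30*s - 8)/(5*s^3 + 33*s^2 + 76*s + 30)
Step 3. collapse the loop ([F1/(1-F1*(F2+F3))] forward, F4 return), giving (-3*s^3 - 19*s^2 - 30*s - 8)/(8*s^3 + 52*s^2 + 106*s + 38)
The step-3 result is T(s). Setting s = 0: T(0) = -8/38 = -4/19.

Therefore the answer is -4/19.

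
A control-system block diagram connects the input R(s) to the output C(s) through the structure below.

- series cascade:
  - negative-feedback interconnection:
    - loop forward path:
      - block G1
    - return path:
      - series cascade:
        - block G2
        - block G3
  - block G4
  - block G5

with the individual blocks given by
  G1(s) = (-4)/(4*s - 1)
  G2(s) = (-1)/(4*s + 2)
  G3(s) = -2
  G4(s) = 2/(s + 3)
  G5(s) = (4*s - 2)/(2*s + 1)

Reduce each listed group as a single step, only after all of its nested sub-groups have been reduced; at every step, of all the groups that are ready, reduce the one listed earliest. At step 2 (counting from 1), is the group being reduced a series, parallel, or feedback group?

The answer is feedback.

Reasoning:
1. cascade G2, G3
2. close the feedback loop around G1, (G2*G3)
3. combine [G1/(1+G1*(G2*G3))], G4, G5 in series
The group at step 2 is a feedback group.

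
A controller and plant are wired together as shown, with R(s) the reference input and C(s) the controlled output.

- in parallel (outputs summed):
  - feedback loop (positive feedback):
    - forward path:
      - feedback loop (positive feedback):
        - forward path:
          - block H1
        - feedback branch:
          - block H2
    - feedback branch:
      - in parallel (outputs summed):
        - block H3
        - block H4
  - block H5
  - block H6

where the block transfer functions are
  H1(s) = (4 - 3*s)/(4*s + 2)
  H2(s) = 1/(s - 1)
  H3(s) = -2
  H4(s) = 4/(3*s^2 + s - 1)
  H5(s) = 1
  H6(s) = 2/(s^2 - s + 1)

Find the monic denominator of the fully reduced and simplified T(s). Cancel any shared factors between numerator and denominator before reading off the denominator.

(1) feedback reduction of H1, H2 = (-3*s^2 + 7*s - 4)/(4*s^2 + s - 6)
(2) sum the parallel branches H3, H4 = (-6*s^2 - 2*s + 6)/(3*s^2 + s - 1)
(3) close the feedback loop around [H1/(1-H1*H2)], (H3+H4) = (9*s^4 - 18*s^3 + 2*s^2 + 11*s - 4)/(6*s^4 - 43*s^3 + 13*s^2 + 57*s - 30)
(4) add [[H1/(1-H1*H2)]/(1-[H1/(1-H1*H2)]*(H3+H4))], H5, H6 (parallel) = (15*s^6 - 76*s^5 + 103*s^4 - 94*s^3 - 61*s^2 + 216*s - 94)/(6*s^6 - 49*s^5 + 62*s^4 + s^3 - 74*s^2 + 87*s - 30)
That last expression is T(s), already simplified. Scaling its denominator by 1/6 (the reciprocal of the leading coefficient) yields the monic denominator.

Therefore the answer is s^6 - 49*s^5/6 + 31*s^4/3 + s^3/6 - 37*s^2/3 + 29*s/2 - 5.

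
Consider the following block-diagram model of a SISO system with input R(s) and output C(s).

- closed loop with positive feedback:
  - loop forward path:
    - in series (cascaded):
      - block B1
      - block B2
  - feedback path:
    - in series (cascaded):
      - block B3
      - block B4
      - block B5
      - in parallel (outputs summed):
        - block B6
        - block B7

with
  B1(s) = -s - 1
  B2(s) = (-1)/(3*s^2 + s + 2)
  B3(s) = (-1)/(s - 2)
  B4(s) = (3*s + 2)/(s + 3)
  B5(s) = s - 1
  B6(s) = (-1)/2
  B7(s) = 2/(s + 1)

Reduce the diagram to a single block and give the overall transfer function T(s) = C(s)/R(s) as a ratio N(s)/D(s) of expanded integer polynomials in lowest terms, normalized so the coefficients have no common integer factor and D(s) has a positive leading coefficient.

Reducing step by step:

1. multiply B1, B2 (series); result (s + 1)/(3*s^2 + s + 2)
2. reduce the parallel group B6, B7; result (3 - s)/(2*s + 2)
3. reduce the series chain B3, B4, B5, (B6+B7); result (3*s^3 - 10*s^2 + s + 6)/(2*s^3 + 4*s^2 - 10*s - 12)
4. collapse the loop ((B1*B2) forward, (B3*B4*B5*(B6+B7)) return) - this is the overall T(s), already in the required normalized form

Answer: (2*s^3 + 4*s^2 - 10*s - 12)/(6*s^4 + 5*s^3 - 20*s^2 - 9*s - 30)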